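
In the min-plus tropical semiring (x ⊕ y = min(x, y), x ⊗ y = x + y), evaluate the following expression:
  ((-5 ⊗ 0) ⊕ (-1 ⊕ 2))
((-5 ⊗ 0) ⊕ (-1 ⊕ 2)) = -5

Expand innermost to outermost. Recall ⊕ takes the minimum of its arguments and ⊗ takes their sum. Working out the expression ((-5 ⊗ 0) ⊕ (-1 ⊕ 2)) gives -5.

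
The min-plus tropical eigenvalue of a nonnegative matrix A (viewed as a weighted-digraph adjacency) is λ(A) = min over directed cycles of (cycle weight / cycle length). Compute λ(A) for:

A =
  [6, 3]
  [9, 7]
λ(A) = 6

Enumerate directed cycles and compute their means (weight / length). Sample:
  cycle 0 → 0: weight = 6, length = 1, mean = 6/1 ≈ 6.000
  cycle 1 → 1: weight = 7, length = 1, mean = 7/1 ≈ 7.000
  cycle 0 → 1 → 0: weight = 12, length = 2, mean = 12/2 ≈ 6.000
  cycle 1 → 0 → 1: weight = 12, length = 2, mean = 12/2 ≈ 6.000
Minimum mean = 6.000, attained e.g. along the cycle 0 → 0 with weight 6 and length 1. So λ(A) = 6/1 = 6.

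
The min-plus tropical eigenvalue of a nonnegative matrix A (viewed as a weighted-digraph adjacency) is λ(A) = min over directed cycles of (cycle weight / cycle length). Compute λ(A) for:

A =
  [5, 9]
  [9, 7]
λ(A) = 5

Enumerate directed cycles and compute their means (weight / length). Sample:
  cycle 0 → 0: weight = 5, length = 1, mean = 5/1 ≈ 5.000
  cycle 1 → 1: weight = 7, length = 1, mean = 7/1 ≈ 7.000
  cycle 0 → 1 → 0: weight = 18, length = 2, mean = 18/2 ≈ 9.000
  cycle 1 → 0 → 1: weight = 18, length = 2, mean = 18/2 ≈ 9.000
Minimum mean = 5.000, attained e.g. along the cycle 0 → 0 with weight 5 and length 1. So λ(A) = 5/1 = 5.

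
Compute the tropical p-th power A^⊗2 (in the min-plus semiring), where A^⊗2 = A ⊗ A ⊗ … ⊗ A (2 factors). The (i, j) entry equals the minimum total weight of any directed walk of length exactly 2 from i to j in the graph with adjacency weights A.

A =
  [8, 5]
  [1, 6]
A^⊗2 =
  [6, 11]
  [7, 6]

Each entry (A^⊗2)_ij equals the minimum over all length-2 walks i = v_0 → v_1 → … → v_2 = j of Σ_t A[v_t][v_{t+1}]. For example, for (i, j) = (0, 1) we minimise over 2 possible intermediate vertex sequences; the minimum is 11, attained along the walk 0 → 1 → 1.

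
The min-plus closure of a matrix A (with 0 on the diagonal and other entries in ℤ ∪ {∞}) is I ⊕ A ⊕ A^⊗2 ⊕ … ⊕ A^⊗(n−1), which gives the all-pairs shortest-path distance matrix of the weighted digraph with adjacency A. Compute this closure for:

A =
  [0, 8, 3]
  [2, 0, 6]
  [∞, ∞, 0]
Closure =
  [0, 8, 3]
  [2, 0, 5]
  [∞, ∞, 0]

This is the Floyd-Warshall all-pairs shortest-path computation. For each intermediate vertex k = 0, 1, …, 2, update dist[i][j] ← min(dist[i][j], dist[i][k] + dist[k][j]). The final matrix gives, for each (i, j), the minimum total weight of any directed path from i to j (possibly empty when i = j).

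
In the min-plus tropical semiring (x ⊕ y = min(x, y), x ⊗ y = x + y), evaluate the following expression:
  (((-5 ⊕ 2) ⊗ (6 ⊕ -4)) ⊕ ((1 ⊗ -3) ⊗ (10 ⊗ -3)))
(((-5 ⊕ 2) ⊗ (6 ⊕ -4)) ⊕ ((1 ⊗ -3) ⊗ (10 ⊗ -3))) = -9

Expand innermost to outermost. Recall ⊕ takes the minimum of its arguments and ⊗ takes their sum. Working out the expression (((-5 ⊕ 2) ⊗ (6 ⊕ -4)) ⊕ ((1 ⊗ -3) ⊗ (10 ⊗ -3))) gives -9.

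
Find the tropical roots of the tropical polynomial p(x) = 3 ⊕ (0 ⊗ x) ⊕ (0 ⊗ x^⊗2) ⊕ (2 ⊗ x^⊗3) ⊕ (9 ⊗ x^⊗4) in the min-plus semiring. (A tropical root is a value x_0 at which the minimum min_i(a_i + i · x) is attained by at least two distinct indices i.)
Roots: {-7, -2, 0, 3}

Each tropical root is a break point of the lower envelope of the lines y = a_i + i · x (there are 5 lines, with slopes 0, 1, ..., 4). Only the lines that attain the minimum somewhere contribute to roots; other lines are dominated. Here the surviving (envelope) indices are i = 4, i = 3, i = 2, i = 1, i = 0.
Intersections between consecutive envelope lines give the roots: for adjacent envelope indices i < j the intersection is x = (a_i − a_j) / (j − i). Reading off the sorted break points: {-7, -2, 0, 3}.
Verification: at each break x_0, at least two indices attain the minimum of min_i(a_i + i · x_0).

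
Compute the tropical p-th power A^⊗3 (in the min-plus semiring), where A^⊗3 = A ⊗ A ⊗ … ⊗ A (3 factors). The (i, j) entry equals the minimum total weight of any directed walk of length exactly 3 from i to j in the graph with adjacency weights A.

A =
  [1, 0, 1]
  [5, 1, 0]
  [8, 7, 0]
A^⊗3 =
  [3, 2, 0]
  [7, 3, 0]
  [8, 7, 0]

Each entry (A^⊗3)_ij equals the minimum over all length-3 walks i = v_0 → v_1 → … → v_3 = j of Σ_t A[v_t][v_{t+1}]. For example, for (i, j) = (0, 2) we minimise over 9 possible intermediate vertex sequences; the minimum is 0, attained along the walk 0 → 1 → 2 → 2.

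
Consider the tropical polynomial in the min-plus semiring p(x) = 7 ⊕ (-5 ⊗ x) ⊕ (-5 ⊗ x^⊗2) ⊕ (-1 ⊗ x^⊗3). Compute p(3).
p(3) = -2

A tropical monomial a ⊗ x^⊗i evaluates to a + i · x. Evaluating each term at x = 3:
  Term 0 contributes 7 + 0 · 3 = 7
  Term 1 contributes -5 + 1 · 3 = -2
  Term 2 contributes -5 + 2 · 3 = 1
  Term 3 contributes -1 + 3 · 3 = 8
p(3) = ⊕ of these = min[7, -2, 1, 8] = -2.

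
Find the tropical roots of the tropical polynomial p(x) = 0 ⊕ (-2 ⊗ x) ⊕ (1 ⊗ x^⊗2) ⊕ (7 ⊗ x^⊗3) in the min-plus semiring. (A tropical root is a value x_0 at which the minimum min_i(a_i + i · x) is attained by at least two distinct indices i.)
Roots: {-6, -3, 2}

Each tropical root is a break point of the lower envelope of the lines y = a_i + i · x (there are 4 lines, with slopes 0, 1, ..., 3). Only the lines that attain the minimum somewhere contribute to roots; other lines are dominated. Here the surviving (envelope) indices are i = 3, i = 2, i = 1, i = 0.
Intersections between consecutive envelope lines give the roots: for adjacent envelope indices i < j the intersection is x = (a_i − a_j) / (j − i). Reading off the sorted break points: {-6, -3, 2}.
Verification: at each break x_0, at least two indices attain the minimum of min_i(a_i + i · x_0).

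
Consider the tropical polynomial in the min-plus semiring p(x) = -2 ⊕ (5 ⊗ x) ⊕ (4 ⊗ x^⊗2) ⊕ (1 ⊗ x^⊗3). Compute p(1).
p(1) = -2

A tropical monomial a ⊗ x^⊗i evaluates to a + i · x. Evaluating each term at x = 1:
  Term 0 contributes -2 + 0 · 1 = -2
  Term 1 contributes 5 + 1 · 1 = 6
  Term 2 contributes 4 + 2 · 1 = 6
  Term 3 contributes 1 + 3 · 1 = 4
p(1) = ⊕ of these = min[-2, 6, 6, 4] = -2.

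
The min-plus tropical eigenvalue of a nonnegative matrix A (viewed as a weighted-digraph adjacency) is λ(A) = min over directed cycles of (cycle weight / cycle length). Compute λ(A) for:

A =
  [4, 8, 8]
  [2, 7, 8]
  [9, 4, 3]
λ(A) = 3

Enumerate directed cycles and compute their means (weight / length). Sample:
  cycle 0 → 0: weight = 4, length = 1, mean = 4/1 ≈ 4.000
  cycle 1 → 1: weight = 7, length = 1, mean = 7/1 ≈ 7.000
  cycle 2 → 2: weight = 3, length = 1, mean = 3/1 ≈ 3.000
  cycle 0 → 1 → 0: weight = 10, length = 2, mean = 10/2 ≈ 5.000
  cycle 0 → 2 → 0: weight = 17, length = 2, mean = 17/2 ≈ 8.500
  cycle 1 → 0 → 1: weight = 10, length = 2, mean = 10/2 ≈ 5.000
Minimum mean = 3.000, attained e.g. along the cycle 2 → 2 with weight 3 and length 1. So λ(A) = 3/1 = 3.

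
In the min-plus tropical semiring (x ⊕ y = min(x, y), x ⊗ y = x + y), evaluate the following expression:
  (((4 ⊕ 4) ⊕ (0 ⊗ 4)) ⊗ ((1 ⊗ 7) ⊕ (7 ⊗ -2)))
(((4 ⊕ 4) ⊕ (0 ⊗ 4)) ⊗ ((1 ⊗ 7) ⊕ (7 ⊗ -2))) = 9

Expand innermost to outermost. Recall ⊕ takes the minimum of its arguments and ⊗ takes their sum. Working out the expression (((4 ⊕ 4) ⊕ (0 ⊗ 4)) ⊗ ((1 ⊗ 7) ⊕ (7 ⊗ -2))) gives 9.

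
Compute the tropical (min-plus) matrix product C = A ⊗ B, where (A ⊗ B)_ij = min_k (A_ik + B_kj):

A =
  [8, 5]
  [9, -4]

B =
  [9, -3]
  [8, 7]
A ⊗ B =
  [13, 5]
  [4, 3]

Apply the min-plus product entry-by-entry:
  C[0][0] = min over k of (A[0][0] + B[0][0] = 8 + 9 = 17, A[0][1] + B[1][0] = 5 + 8 = 13) = 13 (attained at k = 1)
  C[0][1] = min over k of (A[0][0] + B[0][1] = 8 + -3 = 5, A[0][1] + B[1][1] = 5 + 7 = 12) = 5 (attained at k = 0)
  C[1][0] = min over k of (A[1][0] + B[0][0] = 9 + 9 = 18, A[1][1] + B[1][0] = -4 + 8 = 4) = 4 (attained at k = 1)
  C[1][1] = min over k of (A[1][0] + B[0][1] = 9 + -3 = 6, A[1][1] + B[1][1] = -4 + 7 = 3) = 3 (attained at k = 1)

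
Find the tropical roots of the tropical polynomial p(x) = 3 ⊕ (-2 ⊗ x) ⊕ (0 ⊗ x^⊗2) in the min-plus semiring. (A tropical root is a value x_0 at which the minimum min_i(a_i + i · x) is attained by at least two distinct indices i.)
Roots: {-2, 5}

Each tropical root is a break point of the lower envelope of the lines y = a_i + i · x (there are 3 lines, with slopes 0, 1, ..., 2). Only the lines that attain the minimum somewhere contribute to roots; other lines are dominated. Here the surviving (envelope) indices are i = 2, i = 1, i = 0.
Intersections between consecutive envelope lines give the roots: for adjacent envelope indices i < j the intersection is x = (a_i − a_j) / (j − i). Reading off the sorted break points: {-2, 5}.
Verification: at each break x_0, at least two indices attain the minimum of min_i(a_i + i · x_0).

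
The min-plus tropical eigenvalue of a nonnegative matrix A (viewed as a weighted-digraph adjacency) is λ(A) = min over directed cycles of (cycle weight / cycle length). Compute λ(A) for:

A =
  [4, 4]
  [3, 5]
λ(A) = 7/2

Enumerate directed cycles and compute their means (weight / length). Sample:
  cycle 0 → 0: weight = 4, length = 1, mean = 4/1 ≈ 4.000
  cycle 1 → 1: weight = 5, length = 1, mean = 5/1 ≈ 5.000
  cycle 0 → 1 → 0: weight = 7, length = 2, mean = 7/2 ≈ 3.500
  cycle 1 → 0 → 1: weight = 7, length = 2, mean = 7/2 ≈ 3.500
Minimum mean = 3.500, attained e.g. along the cycle 0 → 1 → 0 with weight 7 and length 2. So λ(A) = 7/2 = 7/2.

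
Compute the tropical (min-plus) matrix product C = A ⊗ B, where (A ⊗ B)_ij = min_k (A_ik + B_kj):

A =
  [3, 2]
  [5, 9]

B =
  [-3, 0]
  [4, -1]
A ⊗ B =
  [0, 1]
  [2, 5]

Apply the min-plus product entry-by-entry:
  C[0][0] = min over k of (A[0][0] + B[0][0] = 3 + -3 = 0, A[0][1] + B[1][0] = 2 + 4 = 6) = 0 (attained at k = 0)
  C[0][1] = min over k of (A[0][0] + B[0][1] = 3 + 0 = 3, A[0][1] + B[1][1] = 2 + -1 = 1) = 1 (attained at k = 1)
  C[1][0] = min over k of (A[1][0] + B[0][0] = 5 + -3 = 2, A[1][1] + B[1][0] = 9 + 4 = 13) = 2 (attained at k = 0)
  C[1][1] = min over k of (A[1][0] + B[0][1] = 5 + 0 = 5, A[1][1] + B[1][1] = 9 + -1 = 8) = 5 (attained at k = 0)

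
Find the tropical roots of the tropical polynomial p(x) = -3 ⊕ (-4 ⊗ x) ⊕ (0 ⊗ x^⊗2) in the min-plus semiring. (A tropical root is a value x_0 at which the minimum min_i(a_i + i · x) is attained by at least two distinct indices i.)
Roots: {-4, 1}

Each tropical root is a break point of the lower envelope of the lines y = a_i + i · x (there are 3 lines, with slopes 0, 1, ..., 2). Only the lines that attain the minimum somewhere contribute to roots; other lines are dominated. Here the surviving (envelope) indices are i = 2, i = 1, i = 0.
Intersections between consecutive envelope lines give the roots: for adjacent envelope indices i < j the intersection is x = (a_i − a_j) / (j − i). Reading off the sorted break points: {-4, 1}.
Verification: at each break x_0, at least two indices attain the minimum of min_i(a_i + i · x_0).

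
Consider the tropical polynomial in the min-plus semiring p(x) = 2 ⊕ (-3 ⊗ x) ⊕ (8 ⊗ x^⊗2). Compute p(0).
p(0) = -3

A tropical monomial a ⊗ x^⊗i evaluates to a + i · x. Evaluating each term at x = 0:
  Term 0 contributes 2 + 0 · 0 = 2
  Term 1 contributes -3 + 1 · 0 = -3
  Term 2 contributes 8 + 2 · 0 = 8
p(0) = ⊕ of these = min[2, -3, 8] = -3.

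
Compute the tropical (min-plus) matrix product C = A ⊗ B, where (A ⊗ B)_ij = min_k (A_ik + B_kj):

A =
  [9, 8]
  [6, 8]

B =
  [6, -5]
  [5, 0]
A ⊗ B =
  [13, 4]
  [12, 1]

Apply the min-plus product entry-by-entry:
  C[0][0] = min over k of (A[0][0] + B[0][0] = 9 + 6 = 15, A[0][1] + B[1][0] = 8 + 5 = 13) = 13 (attained at k = 1)
  C[0][1] = min over k of (A[0][0] + B[0][1] = 9 + -5 = 4, A[0][1] + B[1][1] = 8 + 0 = 8) = 4 (attained at k = 0)
  C[1][0] = min over k of (A[1][0] + B[0][0] = 6 + 6 = 12, A[1][1] + B[1][0] = 8 + 5 = 13) = 12 (attained at k = 0)
  C[1][1] = min over k of (A[1][0] + B[0][1] = 6 + -5 = 1, A[1][1] + B[1][1] = 8 + 0 = 8) = 1 (attained at k = 0)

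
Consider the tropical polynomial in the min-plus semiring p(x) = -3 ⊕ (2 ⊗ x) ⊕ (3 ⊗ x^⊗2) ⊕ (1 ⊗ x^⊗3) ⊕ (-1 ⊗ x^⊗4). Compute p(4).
p(4) = -3

A tropical monomial a ⊗ x^⊗i evaluates to a + i · x. Evaluating each term at x = 4:
  Term 0 contributes -3 + 0 · 4 = -3
  Term 1 contributes 2 + 1 · 4 = 6
  Term 2 contributes 3 + 2 · 4 = 11
  Term 3 contributes 1 + 3 · 4 = 13
  Term 4 contributes -1 + 4 · 4 = 15
p(4) = ⊕ of these = min[-3, 6, 11, 13, 15] = -3.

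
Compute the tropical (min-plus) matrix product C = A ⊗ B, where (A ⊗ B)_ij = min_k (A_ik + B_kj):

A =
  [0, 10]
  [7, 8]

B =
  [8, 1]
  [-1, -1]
A ⊗ B =
  [8, 1]
  [7, 7]

Apply the min-plus product entry-by-entry:
  C[0][0] = min over k of (A[0][0] + B[0][0] = 0 + 8 = 8, A[0][1] + B[1][0] = 10 + -1 = 9) = 8 (attained at k = 0)
  C[0][1] = min over k of (A[0][0] + B[0][1] = 0 + 1 = 1, A[0][1] + B[1][1] = 10 + -1 = 9) = 1 (attained at k = 0)
  C[1][0] = min over k of (A[1][0] + B[0][0] = 7 + 8 = 15, A[1][1] + B[1][0] = 8 + -1 = 7) = 7 (attained at k = 1)
  C[1][1] = min over k of (A[1][0] + B[0][1] = 7 + 1 = 8, A[1][1] + B[1][1] = 8 + -1 = 7) = 7 (attained at k = 1)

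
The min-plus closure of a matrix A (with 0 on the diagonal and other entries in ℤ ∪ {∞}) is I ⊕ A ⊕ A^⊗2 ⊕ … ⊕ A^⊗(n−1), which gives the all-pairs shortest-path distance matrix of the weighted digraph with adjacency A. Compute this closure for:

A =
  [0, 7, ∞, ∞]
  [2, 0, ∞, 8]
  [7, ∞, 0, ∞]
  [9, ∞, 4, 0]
Closure =
  [0, 7, 19, 15]
  [2, 0, 12, 8]
  [7, 14, 0, 22]
  [9, 16, 4, 0]

This is the Floyd-Warshall all-pairs shortest-path computation. For each intermediate vertex k = 0, 1, …, 3, update dist[i][j] ← min(dist[i][j], dist[i][k] + dist[k][j]). The final matrix gives, for each (i, j), the minimum total weight of any directed path from i to j (possibly empty when i = j).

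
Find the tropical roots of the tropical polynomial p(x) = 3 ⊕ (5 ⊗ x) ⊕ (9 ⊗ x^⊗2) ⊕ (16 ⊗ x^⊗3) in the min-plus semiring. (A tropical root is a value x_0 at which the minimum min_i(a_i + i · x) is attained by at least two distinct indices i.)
Roots: {-7, -4, -2}

Each tropical root is a break point of the lower envelope of the lines y = a_i + i · x (there are 4 lines, with slopes 0, 1, ..., 3). Only the lines that attain the minimum somewhere contribute to roots; other lines are dominated. Here the surviving (envelope) indices are i = 3, i = 2, i = 1, i = 0.
Intersections between consecutive envelope lines give the roots: for adjacent envelope indices i < j the intersection is x = (a_i − a_j) / (j − i). Reading off the sorted break points: {-7, -4, -2}.
Verification: at each break x_0, at least two indices attain the minimum of min_i(a_i + i · x_0).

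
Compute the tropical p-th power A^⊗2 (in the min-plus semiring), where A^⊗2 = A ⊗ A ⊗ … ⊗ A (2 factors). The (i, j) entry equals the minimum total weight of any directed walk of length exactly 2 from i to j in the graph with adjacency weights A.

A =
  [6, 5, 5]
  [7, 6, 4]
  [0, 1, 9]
A^⊗2 =
  [5, 6, 9]
  [4, 5, 10]
  [6, 5, 5]

Each entry (A^⊗2)_ij equals the minimum over all length-2 walks i = v_0 → v_1 → … → v_2 = j of Σ_t A[v_t][v_{t+1}]. For example, for (i, j) = (0, 2) we minimise over 3 possible intermediate vertex sequences; the minimum is 9, attained along the walk 0 → 1 → 2.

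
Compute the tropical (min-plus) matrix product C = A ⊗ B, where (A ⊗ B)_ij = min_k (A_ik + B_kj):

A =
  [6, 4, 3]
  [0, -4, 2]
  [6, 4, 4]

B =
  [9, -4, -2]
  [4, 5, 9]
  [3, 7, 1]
A ⊗ B =
  [6, 2, 4]
  [0, -4, -2]
  [7, 2, 4]

Apply the min-plus product entry-by-entry:
  C[0][0] = min over k of (A[0][0] + B[0][0] = 6 + 9 = 15, A[0][1] + B[1][0] = 4 + 4 = 8, A[0][2] + B[2][0] = 3 + 3 = 6) = 6 (attained at k = 2)
  C[0][1] = min over k of (A[0][0] + B[0][1] = 6 + -4 = 2, A[0][1] + B[1][1] = 4 + 5 = 9, A[0][2] + B[2][1] = 3 + 7 = 10) = 2 (attained at k = 0)
  C[0][2] = min over k of (A[0][0] + B[0][2] = 6 + -2 = 4, A[0][1] + B[1][2] = 4 + 9 = 13, A[0][2] + B[2][2] = 3 + 1 = 4) = 4 (attained at k = 0)
  C[1][0] = min over k of (A[1][0] + B[0][0] = 0 + 9 = 9, A[1][1] + B[1][0] = -4 + 4 = 0, A[1][2] + B[2][0] = 2 + 3 = 5) = 0 (attained at k = 1)
  C[1][1] = min over k of (A[1][0] + B[0][1] = 0 + -4 = -4, A[1][1] + B[1][1] = -4 + 5 = 1, A[1][2] + B[2][1] = 2 + 7 = 9) = -4 (attained at k = 0)
  C[1][2] = min over k of (A[1][0] + B[0][2] = 0 + -2 = -2, A[1][1] + B[1][2] = -4 + 9 = 5, A[1][2] + B[2][2] = 2 + 1 = 3) = -2 (attained at k = 0)
  C[2][0] = min over k of (A[2][0] + B[0][0] = 6 + 9 = 15, A[2][1] + B[1][0] = 4 + 4 = 8, A[2][2] + B[2][0] = 4 + 3 = 7) = 7 (attained at k = 2)
  C[2][1] = min over k of (A[2][0] + B[0][1] = 6 + -4 = 2, A[2][1] + B[1][1] = 4 + 5 = 9, A[2][2] + B[2][1] = 4 + 7 = 11) = 2 (attained at k = 0)
  C[2][2] = min over k of (A[2][0] + B[0][2] = 6 + -2 = 4, A[2][1] + B[1][2] = 4 + 9 = 13, A[2][2] + B[2][2] = 4 + 1 = 5) = 4 (attained at k = 0)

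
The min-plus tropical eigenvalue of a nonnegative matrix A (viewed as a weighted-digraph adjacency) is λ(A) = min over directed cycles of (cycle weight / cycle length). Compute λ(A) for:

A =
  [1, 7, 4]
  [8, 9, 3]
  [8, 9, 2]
λ(A) = 1

Enumerate directed cycles and compute their means (weight / length). Sample:
  cycle 0 → 0: weight = 1, length = 1, mean = 1/1 ≈ 1.000
  cycle 1 → 1: weight = 9, length = 1, mean = 9/1 ≈ 9.000
  cycle 2 → 2: weight = 2, length = 1, mean = 2/1 ≈ 2.000
  cycle 0 → 1 → 0: weight = 15, length = 2, mean = 15/2 ≈ 7.500
  cycle 0 → 2 → 0: weight = 12, length = 2, mean = 12/2 ≈ 6.000
  cycle 1 → 0 → 1: weight = 15, length = 2, mean = 15/2 ≈ 7.500
Minimum mean = 1.000, attained e.g. along the cycle 0 → 0 with weight 1 and length 1. So λ(A) = 1/1 = 1.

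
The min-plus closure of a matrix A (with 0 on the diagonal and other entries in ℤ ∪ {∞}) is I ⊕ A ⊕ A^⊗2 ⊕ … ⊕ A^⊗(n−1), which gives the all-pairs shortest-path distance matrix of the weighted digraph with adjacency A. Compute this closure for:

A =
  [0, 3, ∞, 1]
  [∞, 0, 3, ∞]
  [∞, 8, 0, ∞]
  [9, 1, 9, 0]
Closure =
  [0, 2, 5, 1]
  [∞, 0, 3, ∞]
  [∞, 8, 0, ∞]
  [9, 1, 4, 0]

This is the Floyd-Warshall all-pairs shortest-path computation. For each intermediate vertex k = 0, 1, …, 3, update dist[i][j] ← min(dist[i][j], dist[i][k] + dist[k][j]). The final matrix gives, for each (i, j), the minimum total weight of any directed path from i to j (possibly empty when i = j).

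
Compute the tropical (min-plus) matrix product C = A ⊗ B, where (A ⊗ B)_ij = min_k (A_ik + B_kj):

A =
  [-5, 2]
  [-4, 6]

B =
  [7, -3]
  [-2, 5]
A ⊗ B =
  [0, -8]
  [3, -7]

Apply the min-plus product entry-by-entry:
  C[0][0] = min over k of (A[0][0] + B[0][0] = -5 + 7 = 2, A[0][1] + B[1][0] = 2 + -2 = 0) = 0 (attained at k = 1)
  C[0][1] = min over k of (A[0][0] + B[0][1] = -5 + -3 = -8, A[0][1] + B[1][1] = 2 + 5 = 7) = -8 (attained at k = 0)
  C[1][0] = min over k of (A[1][0] + B[0][0] = -4 + 7 = 3, A[1][1] + B[1][0] = 6 + -2 = 4) = 3 (attained at k = 0)
  C[1][1] = min over k of (A[1][0] + B[0][1] = -4 + -3 = -7, A[1][1] + B[1][1] = 6 + 5 = 11) = -7 (attained at k = 0)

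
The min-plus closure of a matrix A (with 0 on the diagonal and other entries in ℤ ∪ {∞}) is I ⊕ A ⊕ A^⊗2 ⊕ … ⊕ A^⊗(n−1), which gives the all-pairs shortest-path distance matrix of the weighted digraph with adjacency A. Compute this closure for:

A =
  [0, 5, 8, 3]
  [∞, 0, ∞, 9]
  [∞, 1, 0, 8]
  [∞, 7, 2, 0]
Closure =
  [0, 5, 5, 3]
  [∞, 0, 11, 9]
  [∞, 1, 0, 8]
  [∞, 3, 2, 0]

This is the Floyd-Warshall all-pairs shortest-path computation. For each intermediate vertex k = 0, 1, …, 3, update dist[i][j] ← min(dist[i][j], dist[i][k] + dist[k][j]). The final matrix gives, for each (i, j), the minimum total weight of any directed path from i to j (possibly empty when i = j).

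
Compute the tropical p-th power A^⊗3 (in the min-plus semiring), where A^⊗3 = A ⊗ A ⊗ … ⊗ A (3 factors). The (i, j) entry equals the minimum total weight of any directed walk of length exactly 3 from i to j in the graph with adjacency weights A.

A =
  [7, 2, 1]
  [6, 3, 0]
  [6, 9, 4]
A^⊗3 =
  [8, 8, 5]
  [9, 8, 6]
  [13, 11, 8]

Each entry (A^⊗3)_ij equals the minimum over all length-3 walks i = v_0 → v_1 → … → v_3 = j of Σ_t A[v_t][v_{t+1}]. For example, for (i, j) = (0, 2) we minimise over 9 possible intermediate vertex sequences; the minimum is 5, attained along the walk 0 → 1 → 1 → 2.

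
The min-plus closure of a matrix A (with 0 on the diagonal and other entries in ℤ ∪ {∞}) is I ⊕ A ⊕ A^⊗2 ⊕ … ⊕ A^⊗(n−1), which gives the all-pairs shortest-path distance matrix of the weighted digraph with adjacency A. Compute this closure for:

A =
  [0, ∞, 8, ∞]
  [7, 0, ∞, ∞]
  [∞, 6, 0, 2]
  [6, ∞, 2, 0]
Closure =
  [0, 14, 8, 10]
  [7, 0, 15, 17]
  [8, 6, 0, 2]
  [6, 8, 2, 0]

This is the Floyd-Warshall all-pairs shortest-path computation. For each intermediate vertex k = 0, 1, …, 3, update dist[i][j] ← min(dist[i][j], dist[i][k] + dist[k][j]). The final matrix gives, for each (i, j), the minimum total weight of any directed path from i to j (possibly empty when i = j).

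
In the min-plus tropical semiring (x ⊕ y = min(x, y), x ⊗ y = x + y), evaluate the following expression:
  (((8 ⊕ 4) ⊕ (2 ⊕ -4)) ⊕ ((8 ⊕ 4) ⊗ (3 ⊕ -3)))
(((8 ⊕ 4) ⊕ (2 ⊕ -4)) ⊕ ((8 ⊕ 4) ⊗ (3 ⊕ -3))) = -4

Expand innermost to outermost. Recall ⊕ takes the minimum of its arguments and ⊗ takes their sum. Working out the expression (((8 ⊕ 4) ⊕ (2 ⊕ -4)) ⊕ ((8 ⊕ 4) ⊗ (3 ⊕ -3))) gives -4.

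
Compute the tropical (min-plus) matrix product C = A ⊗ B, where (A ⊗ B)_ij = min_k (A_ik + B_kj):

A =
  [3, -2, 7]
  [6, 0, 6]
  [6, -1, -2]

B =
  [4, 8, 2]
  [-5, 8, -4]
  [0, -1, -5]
A ⊗ B =
  [-7, 6, -6]
  [-5, 5, -4]
  [-6, -3, -7]

Apply the min-plus product entry-by-entry:
  C[0][0] = min over k of (A[0][0] + B[0][0] = 3 + 4 = 7, A[0][1] + B[1][0] = -2 + -5 = -7, A[0][2] + B[2][0] = 7 + 0 = 7) = -7 (attained at k = 1)
  C[0][1] = min over k of (A[0][0] + B[0][1] = 3 + 8 = 11, A[0][1] + B[1][1] = -2 + 8 = 6, A[0][2] + B[2][1] = 7 + -1 = 6) = 6 (attained at k = 1)
  C[0][2] = min over k of (A[0][0] + B[0][2] = 3 + 2 = 5, A[0][1] + B[1][2] = -2 + -4 = -6, A[0][2] + B[2][2] = 7 + -5 = 2) = -6 (attained at k = 1)
  C[1][0] = min over k of (A[1][0] + B[0][0] = 6 + 4 = 10, A[1][1] + B[1][0] = 0 + -5 = -5, A[1][2] + B[2][0] = 6 + 0 = 6) = -5 (attained at k = 1)
  C[1][1] = min over k of (A[1][0] + B[0][1] = 6 + 8 = 14, A[1][1] + B[1][1] = 0 + 8 = 8, A[1][2] + B[2][1] = 6 + -1 = 5) = 5 (attained at k = 2)
  C[1][2] = min over k of (A[1][0] + B[0][2] = 6 + 2 = 8, A[1][1] + B[1][2] = 0 + -4 = -4, A[1][2] + B[2][2] = 6 + -5 = 1) = -4 (attained at k = 1)
  C[2][0] = min over k of (A[2][0] + B[0][0] = 6 + 4 = 10, A[2][1] + B[1][0] = -1 + -5 = -6, A[2][2] + B[2][0] = -2 + 0 = -2) = -6 (attained at k = 1)
  C[2][1] = min over k of (A[2][0] + B[0][1] = 6 + 8 = 14, A[2][1] + B[1][1] = -1 + 8 = 7, A[2][2] + B[2][1] = -2 + -1 = -3) = -3 (attained at k = 2)
  C[2][2] = min over k of (A[2][0] + B[0][2] = 6 + 2 = 8, A[2][1] + B[1][2] = -1 + -4 = -5, A[2][2] + B[2][2] = -2 + -5 = -7) = -7 (attained at k = 2)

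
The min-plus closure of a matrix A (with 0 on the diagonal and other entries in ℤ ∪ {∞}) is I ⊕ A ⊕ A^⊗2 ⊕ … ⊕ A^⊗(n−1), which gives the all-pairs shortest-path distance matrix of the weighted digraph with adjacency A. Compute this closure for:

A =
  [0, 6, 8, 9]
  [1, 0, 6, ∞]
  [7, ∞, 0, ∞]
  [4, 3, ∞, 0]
Closure =
  [0, 6, 8, 9]
  [1, 0, 6, 10]
  [7, 13, 0, 16]
  [4, 3, 9, 0]

This is the Floyd-Warshall all-pairs shortest-path computation. For each intermediate vertex k = 0, 1, …, 3, update dist[i][j] ← min(dist[i][j], dist[i][k] + dist[k][j]). The final matrix gives, for each (i, j), the minimum total weight of any directed path from i to j (possibly empty when i = j).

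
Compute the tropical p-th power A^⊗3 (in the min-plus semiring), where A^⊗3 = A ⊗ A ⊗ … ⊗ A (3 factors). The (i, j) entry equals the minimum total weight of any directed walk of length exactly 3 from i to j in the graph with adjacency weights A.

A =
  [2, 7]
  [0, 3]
A^⊗3 =
  [6, 11]
  [4, 9]

Each entry (A^⊗3)_ij equals the minimum over all length-3 walks i = v_0 → v_1 → … → v_3 = j of Σ_t A[v_t][v_{t+1}]. For example, for (i, j) = (0, 1) we minimise over 4 possible intermediate vertex sequences; the minimum is 11, attained along the walk 0 → 0 → 0 → 1.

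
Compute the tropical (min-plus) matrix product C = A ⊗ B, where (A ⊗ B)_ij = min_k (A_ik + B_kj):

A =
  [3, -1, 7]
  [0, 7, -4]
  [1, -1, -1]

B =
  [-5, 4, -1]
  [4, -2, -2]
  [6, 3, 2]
A ⊗ B =
  [-2, -3, -3]
  [-5, -1, -2]
  [-4, -3, -3]

Apply the min-plus product entry-by-entry:
  C[0][0] = min over k of (A[0][0] + B[0][0] = 3 + -5 = -2, A[0][1] + B[1][0] = -1 + 4 = 3, A[0][2] + B[2][0] = 7 + 6 = 13) = -2 (attained at k = 0)
  C[0][1] = min over k of (A[0][0] + B[0][1] = 3 + 4 = 7, A[0][1] + B[1][1] = -1 + -2 = -3, A[0][2] + B[2][1] = 7 + 3 = 10) = -3 (attained at k = 1)
  C[0][2] = min over k of (A[0][0] + B[0][2] = 3 + -1 = 2, A[0][1] + B[1][2] = -1 + -2 = -3, A[0][2] + B[2][2] = 7 + 2 = 9) = -3 (attained at k = 1)
  C[1][0] = min over k of (A[1][0] + B[0][0] = 0 + -5 = -5, A[1][1] + B[1][0] = 7 + 4 = 11, A[1][2] + B[2][0] = -4 + 6 = 2) = -5 (attained at k = 0)
  C[1][1] = min over k of (A[1][0] + B[0][1] = 0 + 4 = 4, A[1][1] + B[1][1] = 7 + -2 = 5, A[1][2] + B[2][1] = -4 + 3 = -1) = -1 (attained at k = 2)
  C[1][2] = min over k of (A[1][0] + B[0][2] = 0 + -1 = -1, A[1][1] + B[1][2] = 7 + -2 = 5, A[1][2] + B[2][2] = -4 + 2 = -2) = -2 (attained at k = 2)
  C[2][0] = min over k of (A[2][0] + B[0][0] = 1 + -5 = -4, A[2][1] + B[1][0] = -1 + 4 = 3, A[2][2] + B[2][0] = -1 + 6 = 5) = -4 (attained at k = 0)
  C[2][1] = min over k of (A[2][0] + B[0][1] = 1 + 4 = 5, A[2][1] + B[1][1] = -1 + -2 = -3, A[2][2] + B[2][1] = -1 + 3 = 2) = -3 (attained at k = 1)
  C[2][2] = min over k of (A[2][0] + B[0][2] = 1 + -1 = 0, A[2][1] + B[1][2] = -1 + -2 = -3, A[2][2] + B[2][2] = -1 + 2 = 1) = -3 (attained at k = 1)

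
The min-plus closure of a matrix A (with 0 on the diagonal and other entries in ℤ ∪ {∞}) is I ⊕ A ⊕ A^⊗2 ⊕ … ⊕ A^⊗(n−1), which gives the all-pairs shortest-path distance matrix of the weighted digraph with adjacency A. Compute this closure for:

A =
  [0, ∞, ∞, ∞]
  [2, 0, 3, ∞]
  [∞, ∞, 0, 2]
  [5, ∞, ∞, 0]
Closure =
  [0, ∞, ∞, ∞]
  [2, 0, 3, 5]
  [7, ∞, 0, 2]
  [5, ∞, ∞, 0]

This is the Floyd-Warshall all-pairs shortest-path computation. For each intermediate vertex k = 0, 1, …, 3, update dist[i][j] ← min(dist[i][j], dist[i][k] + dist[k][j]). The final matrix gives, for each (i, j), the minimum total weight of any directed path from i to j (possibly empty when i = j).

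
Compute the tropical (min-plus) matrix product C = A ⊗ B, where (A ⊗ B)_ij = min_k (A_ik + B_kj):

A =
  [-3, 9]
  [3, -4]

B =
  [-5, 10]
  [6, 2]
A ⊗ B =
  [-8, 7]
  [-2, -2]

Apply the min-plus product entry-by-entry:
  C[0][0] = min over k of (A[0][0] + B[0][0] = -3 + -5 = -8, A[0][1] + B[1][0] = 9 + 6 = 15) = -8 (attained at k = 0)
  C[0][1] = min over k of (A[0][0] + B[0][1] = -3 + 10 = 7, A[0][1] + B[1][1] = 9 + 2 = 11) = 7 (attained at k = 0)
  C[1][0] = min over k of (A[1][0] + B[0][0] = 3 + -5 = -2, A[1][1] + B[1][0] = -4 + 6 = 2) = -2 (attained at k = 0)
  C[1][1] = min over k of (A[1][0] + B[0][1] = 3 + 10 = 13, A[1][1] + B[1][1] = -4 + 2 = -2) = -2 (attained at k = 1)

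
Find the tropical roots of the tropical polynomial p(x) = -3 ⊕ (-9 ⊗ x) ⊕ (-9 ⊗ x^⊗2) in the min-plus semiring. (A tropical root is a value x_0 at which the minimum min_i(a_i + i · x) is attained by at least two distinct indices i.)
Roots: {0, 6}

Each tropical root is a break point of the lower envelope of the lines y = a_i + i · x (there are 3 lines, with slopes 0, 1, ..., 2). Only the lines that attain the minimum somewhere contribute to roots; other lines are dominated. Here the surviving (envelope) indices are i = 2, i = 1, i = 0.
Intersections between consecutive envelope lines give the roots: for adjacent envelope indices i < j the intersection is x = (a_i − a_j) / (j − i). Reading off the sorted break points: {0, 6}.
Verification: at each break x_0, at least two indices attain the minimum of min_i(a_i + i · x_0).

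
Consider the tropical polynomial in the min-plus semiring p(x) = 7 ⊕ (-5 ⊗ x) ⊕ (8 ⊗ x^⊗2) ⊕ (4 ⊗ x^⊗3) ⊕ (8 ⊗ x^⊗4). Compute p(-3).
p(-3) = -8

A tropical monomial a ⊗ x^⊗i evaluates to a + i · x. Evaluating each term at x = -3:
  Term 0 contributes 7 + 0 · -3 = 7
  Term 1 contributes -5 + 1 · -3 = -8
  Term 2 contributes 8 + 2 · -3 = 2
  Term 3 contributes 4 + 3 · -3 = -5
  Term 4 contributes 8 + 4 · -3 = -4
p(-3) = ⊕ of these = min[7, -8, 2, -5, -4] = -8.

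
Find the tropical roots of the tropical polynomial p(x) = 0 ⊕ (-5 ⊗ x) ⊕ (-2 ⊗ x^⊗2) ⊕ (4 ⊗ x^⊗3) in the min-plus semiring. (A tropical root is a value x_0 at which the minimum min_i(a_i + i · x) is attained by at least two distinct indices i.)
Roots: {-6, -3, 5}

Each tropical root is a break point of the lower envelope of the lines y = a_i + i · x (there are 4 lines, with slopes 0, 1, ..., 3). Only the lines that attain the minimum somewhere contribute to roots; other lines are dominated. Here the surviving (envelope) indices are i = 3, i = 2, i = 1, i = 0.
Intersections between consecutive envelope lines give the roots: for adjacent envelope indices i < j the intersection is x = (a_i − a_j) / (j − i). Reading off the sorted break points: {-6, -3, 5}.
Verification: at each break x_0, at least two indices attain the minimum of min_i(a_i + i · x_0).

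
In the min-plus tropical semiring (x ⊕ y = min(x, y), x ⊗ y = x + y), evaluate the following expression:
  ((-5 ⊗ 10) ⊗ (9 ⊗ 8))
((-5 ⊗ 10) ⊗ (9 ⊗ 8)) = 22

Expand innermost to outermost. Recall ⊕ takes the minimum of its arguments and ⊗ takes their sum. Working out the expression ((-5 ⊗ 10) ⊗ (9 ⊗ 8)) gives 22.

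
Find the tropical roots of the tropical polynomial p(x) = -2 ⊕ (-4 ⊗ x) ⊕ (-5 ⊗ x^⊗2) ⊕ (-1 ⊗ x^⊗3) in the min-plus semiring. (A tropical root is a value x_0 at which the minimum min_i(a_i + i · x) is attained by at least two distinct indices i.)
Roots: {-4, 1, 2}

Each tropical root is a break point of the lower envelope of the lines y = a_i + i · x (there are 4 lines, with slopes 0, 1, ..., 3). Only the lines that attain the minimum somewhere contribute to roots; other lines are dominated. Here the surviving (envelope) indices are i = 3, i = 2, i = 1, i = 0.
Intersections between consecutive envelope lines give the roots: for adjacent envelope indices i < j the intersection is x = (a_i − a_j) / (j − i). Reading off the sorted break points: {-4, 1, 2}.
Verification: at each break x_0, at least two indices attain the minimum of min_i(a_i + i · x_0).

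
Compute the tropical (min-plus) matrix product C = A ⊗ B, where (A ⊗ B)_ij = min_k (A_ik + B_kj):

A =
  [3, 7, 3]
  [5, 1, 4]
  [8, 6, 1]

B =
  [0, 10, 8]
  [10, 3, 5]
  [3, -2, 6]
A ⊗ B =
  [3, 1, 9]
  [5, 2, 6]
  [4, -1, 7]

Apply the min-plus product entry-by-entry:
  C[0][0] = min over k of (A[0][0] + B[0][0] = 3 + 0 = 3, A[0][1] + B[1][0] = 7 + 10 = 17, A[0][2] + B[2][0] = 3 + 3 = 6) = 3 (attained at k = 0)
  C[0][1] = min over k of (A[0][0] + B[0][1] = 3 + 10 = 13, A[0][1] + B[1][1] = 7 + 3 = 10, A[0][2] + B[2][1] = 3 + -2 = 1) = 1 (attained at k = 2)
  C[0][2] = min over k of (A[0][0] + B[0][2] = 3 + 8 = 11, A[0][1] + B[1][2] = 7 + 5 = 12, A[0][2] + B[2][2] = 3 + 6 = 9) = 9 (attained at k = 2)
  C[1][0] = min over k of (A[1][0] + B[0][0] = 5 + 0 = 5, A[1][1] + B[1][0] = 1 + 10 = 11, A[1][2] + B[2][0] = 4 + 3 = 7) = 5 (attained at k = 0)
  C[1][1] = min over k of (A[1][0] + B[0][1] = 5 + 10 = 15, A[1][1] + B[1][1] = 1 + 3 = 4, A[1][2] + B[2][1] = 4 + -2 = 2) = 2 (attained at k = 2)
  C[1][2] = min over k of (A[1][0] + B[0][2] = 5 + 8 = 13, A[1][1] + B[1][2] = 1 + 5 = 6, A[1][2] + B[2][2] = 4 + 6 = 10) = 6 (attained at k = 1)
  C[2][0] = min over k of (A[2][0] + B[0][0] = 8 + 0 = 8, A[2][1] + B[1][0] = 6 + 10 = 16, A[2][2] + B[2][0] = 1 + 3 = 4) = 4 (attained at k = 2)
  C[2][1] = min over k of (A[2][0] + B[0][1] = 8 + 10 = 18, A[2][1] + B[1][1] = 6 + 3 = 9, A[2][2] + B[2][1] = 1 + -2 = -1) = -1 (attained at k = 2)
  C[2][2] = min over k of (A[2][0] + B[0][2] = 8 + 8 = 16, A[2][1] + B[1][2] = 6 + 5 = 11, A[2][2] + B[2][2] = 1 + 6 = 7) = 7 (attained at k = 2)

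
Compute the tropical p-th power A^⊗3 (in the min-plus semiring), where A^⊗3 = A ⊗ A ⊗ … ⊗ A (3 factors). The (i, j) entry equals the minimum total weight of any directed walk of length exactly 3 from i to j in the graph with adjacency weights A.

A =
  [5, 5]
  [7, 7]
A^⊗3 =
  [15, 15]
  [17, 17]

Each entry (A^⊗3)_ij equals the minimum over all length-3 walks i = v_0 → v_1 → … → v_3 = j of Σ_t A[v_t][v_{t+1}]. For example, for (i, j) = (0, 1) we minimise over 4 possible intermediate vertex sequences; the minimum is 15, attained along the walk 0 → 0 → 0 → 1.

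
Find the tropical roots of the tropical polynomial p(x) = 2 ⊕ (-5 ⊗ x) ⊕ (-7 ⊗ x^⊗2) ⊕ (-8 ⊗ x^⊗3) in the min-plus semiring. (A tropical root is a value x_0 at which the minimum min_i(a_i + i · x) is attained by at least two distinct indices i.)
Roots: {1, 2, 7}

Each tropical root is a break point of the lower envelope of the lines y = a_i + i · x (there are 4 lines, with slopes 0, 1, ..., 3). Only the lines that attain the minimum somewhere contribute to roots; other lines are dominated. Here the surviving (envelope) indices are i = 3, i = 2, i = 1, i = 0.
Intersections between consecutive envelope lines give the roots: for adjacent envelope indices i < j the intersection is x = (a_i − a_j) / (j − i). Reading off the sorted break points: {1, 2, 7}.
Verification: at each break x_0, at least two indices attain the minimum of min_i(a_i + i · x_0).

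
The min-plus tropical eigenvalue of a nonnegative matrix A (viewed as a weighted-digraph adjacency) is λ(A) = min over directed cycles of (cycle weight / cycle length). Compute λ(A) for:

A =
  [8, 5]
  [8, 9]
λ(A) = 13/2

Enumerate directed cycles and compute their means (weight / length). Sample:
  cycle 0 → 0: weight = 8, length = 1, mean = 8/1 ≈ 8.000
  cycle 1 → 1: weight = 9, length = 1, mean = 9/1 ≈ 9.000
  cycle 0 → 1 → 0: weight = 13, length = 2, mean = 13/2 ≈ 6.500
  cycle 1 → 0 → 1: weight = 13, length = 2, mean = 13/2 ≈ 6.500
Minimum mean = 6.500, attained e.g. along the cycle 0 → 1 → 0 with weight 13 and length 2. So λ(A) = 13/2 = 13/2.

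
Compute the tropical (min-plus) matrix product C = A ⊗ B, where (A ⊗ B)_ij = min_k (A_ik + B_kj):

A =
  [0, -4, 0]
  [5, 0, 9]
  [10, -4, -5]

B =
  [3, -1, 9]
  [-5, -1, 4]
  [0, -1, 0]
A ⊗ B =
  [-9, -5, 0]
  [-5, -1, 4]
  [-9, -6, -5]

Apply the min-plus product entry-by-entry:
  C[0][0] = min over k of (A[0][0] + B[0][0] = 0 + 3 = 3, A[0][1] + B[1][0] = -4 + -5 = -9, A[0][2] + B[2][0] = 0 + 0 = 0) = -9 (attained at k = 1)
  C[0][1] = min over k of (A[0][0] + B[0][1] = 0 + -1 = -1, A[0][1] + B[1][1] = -4 + -1 = -5, A[0][2] + B[2][1] = 0 + -1 = -1) = -5 (attained at k = 1)
  C[0][2] = min over k of (A[0][0] + B[0][2] = 0 + 9 = 9, A[0][1] + B[1][2] = -4 + 4 = 0, A[0][2] + B[2][2] = 0 + 0 = 0) = 0 (attained at k = 1)
  C[1][0] = min over k of (A[1][0] + B[0][0] = 5 + 3 = 8, A[1][1] + B[1][0] = 0 + -5 = -5, A[1][2] + B[2][0] = 9 + 0 = 9) = -5 (attained at k = 1)
  C[1][1] = min over k of (A[1][0] + B[0][1] = 5 + -1 = 4, A[1][1] + B[1][1] = 0 + -1 = -1, A[1][2] + B[2][1] = 9 + -1 = 8) = -1 (attained at k = 1)
  C[1][2] = min over k of (A[1][0] + B[0][2] = 5 + 9 = 14, A[1][1] + B[1][2] = 0 + 4 = 4, A[1][2] + B[2][2] = 9 + 0 = 9) = 4 (attained at k = 1)
  C[2][0] = min over k of (A[2][0] + B[0][0] = 10 + 3 = 13, A[2][1] + B[1][0] = -4 + -5 = -9, A[2][2] + B[2][0] = -5 + 0 = -5) = -9 (attained at k = 1)
  C[2][1] = min over k of (A[2][0] + B[0][1] = 10 + -1 = 9, A[2][1] + B[1][1] = -4 + -1 = -5, A[2][2] + B[2][1] = -5 + -1 = -6) = -6 (attained at k = 2)
  C[2][2] = min over k of (A[2][0] + B[0][2] = 10 + 9 = 19, A[2][1] + B[1][2] = -4 + 4 = 0, A[2][2] + B[2][2] = -5 + 0 = -5) = -5 (attained at k = 2)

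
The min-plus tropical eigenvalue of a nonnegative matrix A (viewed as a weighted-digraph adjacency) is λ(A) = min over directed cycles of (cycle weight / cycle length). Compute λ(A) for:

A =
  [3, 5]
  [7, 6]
λ(A) = 3

Enumerate directed cycles and compute their means (weight / length). Sample:
  cycle 0 → 0: weight = 3, length = 1, mean = 3/1 ≈ 3.000
  cycle 1 → 1: weight = 6, length = 1, mean = 6/1 ≈ 6.000
  cycle 0 → 1 → 0: weight = 12, length = 2, mean = 12/2 ≈ 6.000
  cycle 1 → 0 → 1: weight = 12, length = 2, mean = 12/2 ≈ 6.000
Minimum mean = 3.000, attained e.g. along the cycle 0 → 0 with weight 3 and length 1. So λ(A) = 3/1 = 3.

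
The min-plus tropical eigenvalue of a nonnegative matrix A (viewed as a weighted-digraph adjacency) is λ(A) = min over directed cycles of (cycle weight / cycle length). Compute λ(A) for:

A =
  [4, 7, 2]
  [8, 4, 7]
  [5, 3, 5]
λ(A) = 7/2

Enumerate directed cycles and compute their means (weight / length). Sample:
  cycle 0 → 0: weight = 4, length = 1, mean = 4/1 ≈ 4.000
  cycle 1 → 1: weight = 4, length = 1, mean = 4/1 ≈ 4.000
  cycle 2 → 2: weight = 5, length = 1, mean = 5/1 ≈ 5.000
  cycle 0 → 1 → 0: weight = 15, length = 2, mean = 15/2 ≈ 7.500
  cycle 0 → 2 → 0: weight = 7, length = 2, mean = 7/2 ≈ 3.500
  cycle 1 → 0 → 1: weight = 15, length = 2, mean = 15/2 ≈ 7.500
Minimum mean = 3.500, attained e.g. along the cycle 0 → 2 → 0 with weight 7 and length 2. So λ(A) = 7/2 = 7/2.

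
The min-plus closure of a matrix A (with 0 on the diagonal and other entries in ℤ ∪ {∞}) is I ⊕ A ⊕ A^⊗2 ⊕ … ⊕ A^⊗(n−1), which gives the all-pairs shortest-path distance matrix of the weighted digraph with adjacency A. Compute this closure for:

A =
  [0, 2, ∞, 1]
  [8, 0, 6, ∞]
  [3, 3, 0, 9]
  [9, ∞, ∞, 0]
Closure =
  [0, 2, 8, 1]
  [8, 0, 6, 9]
  [3, 3, 0, 4]
  [9, 11, 17, 0]

This is the Floyd-Warshall all-pairs shortest-path computation. For each intermediate vertex k = 0, 1, …, 3, update dist[i][j] ← min(dist[i][j], dist[i][k] + dist[k][j]). The final matrix gives, for each (i, j), the minimum total weight of any directed path from i to j (possibly empty when i = j).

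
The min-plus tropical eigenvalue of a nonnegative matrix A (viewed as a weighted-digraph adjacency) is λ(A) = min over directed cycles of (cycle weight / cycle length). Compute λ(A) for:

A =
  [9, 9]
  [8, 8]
λ(A) = 8

Enumerate directed cycles and compute their means (weight / length). Sample:
  cycle 0 → 0: weight = 9, length = 1, mean = 9/1 ≈ 9.000
  cycle 1 → 1: weight = 8, length = 1, mean = 8/1 ≈ 8.000
  cycle 0 → 1 → 0: weight = 17, length = 2, mean = 17/2 ≈ 8.500
  cycle 1 → 0 → 1: weight = 17, length = 2, mean = 17/2 ≈ 8.500
Minimum mean = 8.000, attained e.g. along the cycle 1 → 1 with weight 8 and length 1. So λ(A) = 8/1 = 8.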